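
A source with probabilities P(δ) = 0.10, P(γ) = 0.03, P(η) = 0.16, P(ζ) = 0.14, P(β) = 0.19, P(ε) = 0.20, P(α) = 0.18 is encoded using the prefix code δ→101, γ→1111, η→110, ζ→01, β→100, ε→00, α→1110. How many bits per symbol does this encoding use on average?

2.87 bits/symbol

L̄ = Σ pᵢ·ℓᵢ = 0.10·3 + 0.03·4 + 0.16·3 + 0.14·2 + 0.19·3 + 0.20·2 + 0.18·4 = 2.87 bits/symbol.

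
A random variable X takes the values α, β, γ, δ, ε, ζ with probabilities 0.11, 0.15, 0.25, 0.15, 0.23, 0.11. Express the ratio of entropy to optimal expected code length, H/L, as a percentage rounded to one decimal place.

Entropy H = −Σ p log₂ p ≈ 2.5093 bits.
Huffman merges: 11/100+11/100→11/50; 3/20+3/20→3/10; 11/50+23/100→9/20; 1/4+3/10→11/20; 9/20+11/20→1. L = 63/25 ≈ 2.5200.
Efficiency = H/L = 2.5093/2.5200 = 99.6%.

99.6%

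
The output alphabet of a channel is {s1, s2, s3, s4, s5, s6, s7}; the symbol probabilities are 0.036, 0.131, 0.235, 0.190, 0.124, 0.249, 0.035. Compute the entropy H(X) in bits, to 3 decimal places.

H = −Σ pᵢ log₂ pᵢ.
−0.036·log₂(0.036) = 0.1727
−0.131·log₂(0.131) = 0.3841
−0.235·log₂(0.235) = 0.4910
−0.190·log₂(0.190) = 0.4552
−0.124·log₂(0.124) = 0.3734
−0.249·log₂(0.249) = 0.4994
−0.035·log₂(0.035) = 0.1693
Sum ≈ 2.5451 → 2.545 bits.

2.545 bits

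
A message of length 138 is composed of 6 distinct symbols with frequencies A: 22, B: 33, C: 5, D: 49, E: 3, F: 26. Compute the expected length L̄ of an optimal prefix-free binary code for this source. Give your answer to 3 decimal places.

Probabilities are the counts divided by 138.
Repeatedly combine the two least-probable nodes; the expected code length is the sum of the merged weights.
merge 1/46 + 5/138 → 4/69
merge 4/69 + 11/69 → 5/23
merge 13/69 + 5/23 → 28/69
merge 11/46 + 49/138 → 41/69
merge 28/69 + 41/69 → 1
L = 4/69 + 5/23 + 28/69 + 41/69 + 1 = 157/69 ≈ 2.275 bits/symbol.

2.275 bits/symbol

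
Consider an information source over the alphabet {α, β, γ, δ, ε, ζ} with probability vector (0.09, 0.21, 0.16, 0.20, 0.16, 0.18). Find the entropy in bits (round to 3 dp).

2.541 bits

H = −Σ pᵢ log₂ pᵢ.
−0.09·log₂(0.09) = 0.3127
−0.21·log₂(0.21) = 0.4728
−0.16·log₂(0.16) = 0.4230
−0.20·log₂(0.20) = 0.4644
−0.16·log₂(0.16) = 0.4230
−0.18·log₂(0.18) = 0.4453
Sum ≈ 2.5412 → 2.541 bits.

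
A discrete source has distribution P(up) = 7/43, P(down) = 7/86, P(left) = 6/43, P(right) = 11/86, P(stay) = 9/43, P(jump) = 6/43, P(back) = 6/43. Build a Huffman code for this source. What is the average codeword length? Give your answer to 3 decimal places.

Repeatedly combine the two least-probable nodes; the expected code length is the sum of the merged weights.
merge 7/86 + 11/86 → 9/43
merge 6/43 + 6/43 → 12/43
merge 6/43 + 7/43 → 13/43
merge 9/43 + 9/43 → 18/43
merge 12/43 + 13/43 → 25/43
merge 18/43 + 25/43 → 1
L = 9/43 + 12/43 + 13/43 + 18/43 + 25/43 + 1 = 120/43 ≈ 2.791 bits/symbol.

2.791 bits/symbol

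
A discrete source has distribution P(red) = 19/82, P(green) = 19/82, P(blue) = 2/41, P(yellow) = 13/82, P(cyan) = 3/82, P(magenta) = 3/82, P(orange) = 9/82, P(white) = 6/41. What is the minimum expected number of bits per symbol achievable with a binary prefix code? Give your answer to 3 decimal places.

2.732 bits/symbol

Repeatedly combine the two least-probable nodes; the expected code length is the sum of the merged weights.
merge 3/82 + 3/82 → 3/41
merge 2/41 + 3/41 → 5/41
merge 9/82 + 5/41 → 19/82
merge 6/41 + 13/82 → 25/82
merge 19/82 + 19/82 → 19/41
merge 19/82 + 25/82 → 22/41
merge 19/41 + 22/41 → 1
L = 3/41 + 5/41 + 19/82 + 25/82 + 19/41 + 22/41 + 1 = 112/41 ≈ 2.732 bits/symbol.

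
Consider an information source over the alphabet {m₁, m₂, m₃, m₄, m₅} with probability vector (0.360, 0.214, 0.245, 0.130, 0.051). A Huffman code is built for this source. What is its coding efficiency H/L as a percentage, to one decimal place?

Entropy H = −Σ p log₂ p ≈ 2.1054 bits.
Huffman merges: 51/1000+13/100→181/1000; 181/1000+107/500→79/200; 49/200+9/25→121/200; 79/200+121/200→1. L = 2181/1000 ≈ 2.1810.
Efficiency = H/L = 2.1054/2.1810 = 96.5%.

96.5%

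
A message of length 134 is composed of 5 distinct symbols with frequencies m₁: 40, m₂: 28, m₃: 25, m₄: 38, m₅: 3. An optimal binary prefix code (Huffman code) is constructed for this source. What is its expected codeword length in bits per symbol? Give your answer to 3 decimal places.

Probabilities are the counts divided by 134.
Repeatedly combine the two least-probable nodes; the expected code length is the sum of the merged weights.
merge 3/134 + 25/134 → 14/67
merge 14/67 + 14/67 → 28/67
merge 19/67 + 20/67 → 39/67
merge 28/67 + 39/67 → 1
L = 14/67 + 28/67 + 39/67 + 1 = 148/67 ≈ 2.209 bits/symbol.

2.209 bits/symbol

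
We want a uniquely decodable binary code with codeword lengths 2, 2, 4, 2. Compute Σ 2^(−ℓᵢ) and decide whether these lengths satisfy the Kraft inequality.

0.8125; yes

With common denominator 2^4 = 16: Σ 2^(−ℓᵢ) = 4/16 + 4/16 + 1/16 + 4/16 = 13/16 = 0.8125.
Kraft's inequality requires Σ ≤ 1; here Σ = 0.8125 ≤ 1, so such a prefix code exists.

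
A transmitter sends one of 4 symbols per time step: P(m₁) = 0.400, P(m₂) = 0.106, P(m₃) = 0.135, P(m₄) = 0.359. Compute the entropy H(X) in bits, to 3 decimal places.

H = −Σ pᵢ log₂ pᵢ.
−0.400·log₂(0.400) = 0.5288
−0.106·log₂(0.106) = 0.3432
−0.135·log₂(0.135) = 0.3900
−0.359·log₂(0.359) = 0.5306
Sum ≈ 1.7926 → 1.793 bits.

1.793 bits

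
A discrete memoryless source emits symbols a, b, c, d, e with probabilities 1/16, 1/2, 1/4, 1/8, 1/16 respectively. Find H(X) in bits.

Each probability is a power of 1/2, so log₂(1/p) is an integer.
H = Σ p·log₂(1/p) = 1/16·4 + 1/2·1 + 1/4·2 + 1/8·3 + 1/16·4 = 1.875 bits.

1.875 bits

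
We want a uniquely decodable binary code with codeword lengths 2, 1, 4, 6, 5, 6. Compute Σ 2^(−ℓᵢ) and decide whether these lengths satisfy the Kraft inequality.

0.875; yes

With common denominator 2^6 = 64: Σ 2^(−ℓᵢ) = 16/64 + 32/64 + 4/64 + 1/64 + 2/64 + 1/64 = 56/64 = 0.875.
Kraft's inequality requires Σ ≤ 1; here Σ = 0.875 ≤ 1, so such a prefix code exists.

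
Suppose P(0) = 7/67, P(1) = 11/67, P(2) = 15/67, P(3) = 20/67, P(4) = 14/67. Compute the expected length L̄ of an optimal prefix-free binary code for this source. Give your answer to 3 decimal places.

2.269 bits/symbol

Repeatedly combine the two least-probable nodes; the expected code length is the sum of the merged weights.
merge 7/67 + 11/67 → 18/67
merge 14/67 + 15/67 → 29/67
merge 18/67 + 20/67 → 38/67
merge 29/67 + 38/67 → 1
L = 18/67 + 29/67 + 38/67 + 1 = 152/67 ≈ 2.269 bits/symbol.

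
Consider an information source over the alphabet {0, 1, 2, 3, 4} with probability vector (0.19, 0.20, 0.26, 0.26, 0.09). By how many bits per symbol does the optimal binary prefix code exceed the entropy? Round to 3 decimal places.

0.037 bits

Entropy H = −Σ p log₂ p ≈ 2.2428 bits.
Huffman merges: 9/100+19/100→7/25; 1/5+13/50→23/50; 13/50+7/25→27/50; 23/50+27/50→1. L = 57/25 ≈ 2.2800.
L − H = 2.2800 − 2.2428 = 0.037 bits.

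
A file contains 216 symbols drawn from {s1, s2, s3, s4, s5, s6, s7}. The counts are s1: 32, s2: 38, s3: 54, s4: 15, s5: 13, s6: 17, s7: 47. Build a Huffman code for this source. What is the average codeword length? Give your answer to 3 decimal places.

2.662 bits/symbol

Probabilities are the counts divided by 216.
Repeatedly combine the two least-probable nodes; the expected code length is the sum of the merged weights.
merge 13/216 + 5/72 → 7/54
merge 17/216 + 7/54 → 5/24
merge 4/27 + 19/108 → 35/108
merge 5/24 + 47/216 → 23/54
merge 1/4 + 35/108 → 31/54
merge 23/54 + 31/54 → 1
L = 7/54 + 5/24 + 35/108 + 23/54 + 31/54 + 1 = 575/216 ≈ 2.662 bits/symbol.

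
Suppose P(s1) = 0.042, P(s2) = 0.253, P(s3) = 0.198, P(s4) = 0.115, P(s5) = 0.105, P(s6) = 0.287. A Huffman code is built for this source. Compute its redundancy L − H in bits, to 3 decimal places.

0.036 bits

Entropy H = −Σ p log₂ p ≈ 2.3734 bits.
Huffman merges: 21/500+21/200→147/1000; 23/200+147/1000→131/500; 99/500+253/1000→451/1000; 131/500+287/1000→549/1000; 451/1000+549/1000→1. L = 2409/1000 ≈ 2.4090.
L − H = 2.4090 − 2.3734 = 0.036 bits.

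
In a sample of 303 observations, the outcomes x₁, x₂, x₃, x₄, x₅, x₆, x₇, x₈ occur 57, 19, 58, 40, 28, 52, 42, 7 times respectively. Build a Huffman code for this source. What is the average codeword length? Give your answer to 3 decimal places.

Probabilities are the counts divided by 303.
Repeatedly combine the two least-probable nodes; the expected code length is the sum of the merged weights.
merge 7/303 + 19/303 → 26/303
merge 26/303 + 28/303 → 18/101
merge 40/303 + 14/101 → 82/303
merge 52/303 + 18/101 → 106/303
merge 19/101 + 58/303 → 115/303
merge 82/303 + 106/303 → 188/303
merge 115/303 + 188/303 → 1
L = 26/303 + 18/101 + 82/303 + 106/303 + 115/303 + 188/303 + 1 = 874/303 ≈ 2.884 bits/symbol.

2.884 bits/symbol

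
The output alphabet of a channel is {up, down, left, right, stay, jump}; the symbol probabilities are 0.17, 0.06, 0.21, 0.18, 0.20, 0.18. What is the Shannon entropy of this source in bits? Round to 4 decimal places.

2.5059 bits

H = −Σ pᵢ log₂ pᵢ.
−0.17·log₂(0.17) = 0.4346
−0.06·log₂(0.06) = 0.2435
−0.21·log₂(0.21) = 0.4728
−0.18·log₂(0.18) = 0.4453
−0.20·log₂(0.20) = 0.4644
−0.18·log₂(0.18) = 0.4453
Sum ≈ 2.5059 → 2.5059 bits.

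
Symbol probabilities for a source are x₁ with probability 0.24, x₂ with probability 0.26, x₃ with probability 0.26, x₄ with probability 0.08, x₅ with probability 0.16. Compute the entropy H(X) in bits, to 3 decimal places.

H = −Σ pᵢ log₂ pᵢ.
−0.24·log₂(0.24) = 0.4941
−0.26·log₂(0.26) = 0.5053
−0.26·log₂(0.26) = 0.5053
−0.08·log₂(0.08) = 0.2915
−0.16·log₂(0.16) = 0.4230
Sum ≈ 2.2192 → 2.219 bits.

2.219 bits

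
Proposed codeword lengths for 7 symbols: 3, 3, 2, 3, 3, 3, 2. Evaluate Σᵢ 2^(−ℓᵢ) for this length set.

1.125

With common denominator 2^3 = 8: Σ 2^(−ℓᵢ) = 1/8 + 1/8 + 2/8 + 1/8 + 1/8 + 1/8 + 2/8 = 9/8 = 1.125.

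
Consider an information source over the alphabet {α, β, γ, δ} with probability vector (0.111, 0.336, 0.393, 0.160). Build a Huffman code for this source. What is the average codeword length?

1.878 bits/symbol

Repeatedly combine the two least-probable nodes; the expected code length is the sum of the merged weights.
merge 111/1000 + 4/25 → 271/1000
merge 271/1000 + 42/125 → 607/1000
merge 393/1000 + 607/1000 → 1
L = 271/1000 + 607/1000 + 1 = 939/500 = 1.878 bits/symbol.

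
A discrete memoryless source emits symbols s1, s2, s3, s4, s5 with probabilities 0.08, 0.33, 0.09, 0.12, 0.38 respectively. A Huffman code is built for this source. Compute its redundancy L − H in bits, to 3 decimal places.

0.050 bits

Entropy H = −Σ p log₂ p ≈ 2.0295 bits.
Huffman merges: 2/25+9/100→17/100; 3/25+17/100→29/100; 29/100+33/100→31/50; 19/50+31/50→1. L = 52/25 ≈ 2.0800.
L − H = 2.0800 − 2.0295 = 0.050 bits.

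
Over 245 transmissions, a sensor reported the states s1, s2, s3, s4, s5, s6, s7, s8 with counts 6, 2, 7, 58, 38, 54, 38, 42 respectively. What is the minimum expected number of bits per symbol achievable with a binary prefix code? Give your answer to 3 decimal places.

2.637 bits/symbol

Probabilities are the counts divided by 245.
Repeatedly combine the two least-probable nodes; the expected code length is the sum of the merged weights.
merge 2/245 + 6/245 → 8/245
merge 1/35 + 8/245 → 3/49
merge 3/49 + 38/245 → 53/245
merge 38/245 + 6/35 → 16/49
merge 53/245 + 54/245 → 107/245
merge 58/245 + 16/49 → 138/245
merge 107/245 + 138/245 → 1
L = 8/245 + 3/49 + 53/245 + 16/49 + 107/245 + 138/245 + 1 = 646/245 ≈ 2.637 bits/symbol.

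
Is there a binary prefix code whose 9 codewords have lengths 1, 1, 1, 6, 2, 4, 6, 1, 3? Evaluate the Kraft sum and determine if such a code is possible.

2.46875; no

With common denominator 2^6 = 64: Σ 2^(−ℓᵢ) = 32/64 + 32/64 + 32/64 + 1/64 + 16/64 + 4/64 + 1/64 + 32/64 + 8/64 = 158/64 = 2.46875.
Kraft's inequality requires Σ ≤ 1; here Σ = 2.46875 > 1, so no such prefix code exists.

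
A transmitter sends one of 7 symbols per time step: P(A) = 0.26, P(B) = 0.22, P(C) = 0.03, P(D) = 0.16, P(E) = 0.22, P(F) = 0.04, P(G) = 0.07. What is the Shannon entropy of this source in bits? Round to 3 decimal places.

H = −Σ pᵢ log₂ pᵢ.
−0.26·log₂(0.26) = 0.5053
−0.22·log₂(0.22) = 0.4806
−0.03·log₂(0.03) = 0.1518
−0.16·log₂(0.16) = 0.4230
−0.22·log₂(0.22) = 0.4806
−0.04·log₂(0.04) = 0.1858
−0.07·log₂(0.07) = 0.2686
Sum ≈ 2.4955 → 2.496 bits.

2.496 bits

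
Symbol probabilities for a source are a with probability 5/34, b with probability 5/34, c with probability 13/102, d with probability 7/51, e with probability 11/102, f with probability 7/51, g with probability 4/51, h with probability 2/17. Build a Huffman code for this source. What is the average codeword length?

Repeatedly combine the two least-probable nodes; the expected code length is the sum of the merged weights.
merge 4/51 + 11/102 → 19/102
merge 2/17 + 13/102 → 25/102
merge 7/51 + 7/51 → 14/51
merge 5/34 + 5/34 → 5/17
merge 19/102 + 25/102 → 22/51
merge 14/51 + 5/17 → 29/51
merge 22/51 + 29/51 → 1
L = 19/102 + 25/102 + 14/51 + 5/17 + 22/51 + 29/51 + 1 = 3 bits/symbol.

3 bits/symbol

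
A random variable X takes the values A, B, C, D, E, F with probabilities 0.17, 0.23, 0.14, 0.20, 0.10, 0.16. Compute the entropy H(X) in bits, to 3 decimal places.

2.539 bits

H = −Σ pᵢ log₂ pᵢ.
−0.17·log₂(0.17) = 0.4346
−0.23·log₂(0.23) = 0.4877
−0.14·log₂(0.14) = 0.3971
−0.20·log₂(0.20) = 0.4644
−0.10·log₂(0.10) = 0.3322
−0.16·log₂(0.16) = 0.4230
Sum ≈ 2.5390 → 2.539 bits.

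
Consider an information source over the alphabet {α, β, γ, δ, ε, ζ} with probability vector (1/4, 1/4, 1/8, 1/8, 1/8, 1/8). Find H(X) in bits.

Each probability is a power of 1/2, so log₂(1/p) is an integer.
H = Σ p·log₂(1/p) = 1/4·2 + 1/4·2 + 1/8·3 + 1/8·3 + 1/8·3 + 1/8·3 = 2.5 bits.

2.5 bits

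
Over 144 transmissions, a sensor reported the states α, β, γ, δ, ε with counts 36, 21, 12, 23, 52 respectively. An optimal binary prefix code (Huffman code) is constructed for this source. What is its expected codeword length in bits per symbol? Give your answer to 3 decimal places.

Probabilities are the counts divided by 144.
Repeatedly combine the two least-probable nodes; the expected code length is the sum of the merged weights.
merge 1/12 + 7/48 → 11/48
merge 23/144 + 11/48 → 7/18
merge 1/4 + 13/36 → 11/18
merge 7/18 + 11/18 → 1
L = 11/48 + 7/18 + 11/18 + 1 = 107/48 ≈ 2.229 bits/symbol.

2.229 bits/symbol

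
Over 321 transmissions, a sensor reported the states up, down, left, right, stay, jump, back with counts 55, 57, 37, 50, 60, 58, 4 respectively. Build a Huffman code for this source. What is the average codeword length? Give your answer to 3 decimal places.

2.760 bits/symbol

Probabilities are the counts divided by 321.
Repeatedly combine the two least-probable nodes; the expected code length is the sum of the merged weights.
merge 4/321 + 37/321 → 41/321
merge 41/321 + 50/321 → 91/321
merge 55/321 + 19/107 → 112/321
merge 58/321 + 20/107 → 118/321
merge 91/321 + 112/321 → 203/321
merge 118/321 + 203/321 → 1
L = 41/321 + 91/321 + 112/321 + 118/321 + 203/321 + 1 = 886/321 ≈ 2.760 bits/symbol.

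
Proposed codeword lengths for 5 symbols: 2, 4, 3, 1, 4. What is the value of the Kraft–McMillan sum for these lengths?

With common denominator 2^4 = 16: Σ 2^(−ℓᵢ) = 4/16 + 1/16 + 2/16 + 8/16 + 1/16 = 16/16 = 1.

1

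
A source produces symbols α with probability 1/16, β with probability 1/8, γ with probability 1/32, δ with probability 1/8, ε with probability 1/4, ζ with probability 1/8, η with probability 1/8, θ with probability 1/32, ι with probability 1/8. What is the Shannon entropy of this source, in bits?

Each probability is a power of 1/2, so log₂(1/p) is an integer.
H = Σ p·log₂(1/p) = 1/16·4 + 1/8·3 + 1/32·5 + 1/8·3 + 1/4·2 + 1/8·3 + 1/8·3 + 1/32·5 + 1/8·3 = 2.9375 bits.

2.9375 bits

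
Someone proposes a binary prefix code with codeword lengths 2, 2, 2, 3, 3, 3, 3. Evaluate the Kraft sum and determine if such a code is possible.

1.25; no

With common denominator 2^3 = 8: Σ 2^(−ℓᵢ) = 2/8 + 2/8 + 2/8 + 1/8 + 1/8 + 1/8 + 1/8 = 10/8 = 1.25.
Kraft's inequality requires Σ ≤ 1; here Σ = 1.25 > 1, so no such prefix code exists.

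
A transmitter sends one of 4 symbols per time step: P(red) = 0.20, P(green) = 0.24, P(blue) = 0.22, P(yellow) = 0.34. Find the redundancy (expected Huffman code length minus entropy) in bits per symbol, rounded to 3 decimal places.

0.032 bits

Entropy H = −Σ p log₂ p ≈ 1.9683 bits.
Huffman merges: 1/5+11/50→21/50; 6/25+17/50→29/50; 21/50+29/50→1. L = 2 ≈ 2.0000.
L − H = 2.0000 − 1.9683 = 0.032 bits.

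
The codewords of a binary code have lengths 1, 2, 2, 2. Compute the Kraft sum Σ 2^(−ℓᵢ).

With common denominator 2^2 = 4: Σ 2^(−ℓᵢ) = 2/4 + 1/4 + 1/4 + 1/4 = 5/4 = 1.25.

1.25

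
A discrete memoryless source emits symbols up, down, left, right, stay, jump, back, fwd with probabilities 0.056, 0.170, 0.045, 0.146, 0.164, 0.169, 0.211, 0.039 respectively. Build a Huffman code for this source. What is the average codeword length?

2.843 bits/symbol

Repeatedly combine the two least-probable nodes; the expected code length is the sum of the merged weights.
merge 39/1000 + 9/200 → 21/250
merge 7/125 + 21/250 → 7/50
merge 7/50 + 73/500 → 143/500
merge 41/250 + 169/1000 → 333/1000
merge 17/100 + 211/1000 → 381/1000
merge 143/500 + 333/1000 → 619/1000
merge 381/1000 + 619/1000 → 1
L = 21/250 + 7/50 + 143/500 + 333/1000 + 381/1000 + 619/1000 + 1 = 2843/1000 = 2.843 bits/symbol.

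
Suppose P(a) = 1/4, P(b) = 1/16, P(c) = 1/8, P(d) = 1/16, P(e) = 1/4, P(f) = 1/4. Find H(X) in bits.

Each probability is a power of 1/2, so log₂(1/p) is an integer.
H = Σ p·log₂(1/p) = 1/4·2 + 1/16·4 + 1/8·3 + 1/16·4 + 1/4·2 + 1/4·2 = 2.375 bits.

2.375 bits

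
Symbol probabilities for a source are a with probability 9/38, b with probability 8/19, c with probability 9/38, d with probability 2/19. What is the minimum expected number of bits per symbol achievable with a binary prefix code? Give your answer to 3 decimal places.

1.921 bits/symbol

Repeatedly combine the two least-probable nodes; the expected code length is the sum of the merged weights.
merge 2/19 + 9/38 → 13/38
merge 9/38 + 13/38 → 11/19
merge 8/19 + 11/19 → 1
L = 13/38 + 11/19 + 1 = 73/38 ≈ 1.921 bits/symbol.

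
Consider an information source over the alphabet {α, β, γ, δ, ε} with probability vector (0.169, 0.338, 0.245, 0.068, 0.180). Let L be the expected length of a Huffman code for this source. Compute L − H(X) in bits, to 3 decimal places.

0.068 bits

Entropy H = −Σ p log₂ p ≈ 2.1686 bits.
Huffman merges: 17/250+169/1000→237/1000; 9/50+237/1000→417/1000; 49/200+169/500→583/1000; 417/1000+583/1000→1. L = 2237/1000 ≈ 2.2370.
L − H = 2.2370 − 2.1686 = 0.068 bits.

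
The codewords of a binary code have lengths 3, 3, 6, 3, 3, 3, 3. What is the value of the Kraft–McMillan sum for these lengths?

With common denominator 2^6 = 64: Σ 2^(−ℓᵢ) = 8/64 + 8/64 + 1/64 + 8/64 + 8/64 + 8/64 + 8/64 = 49/64 = 0.765625.

0.765625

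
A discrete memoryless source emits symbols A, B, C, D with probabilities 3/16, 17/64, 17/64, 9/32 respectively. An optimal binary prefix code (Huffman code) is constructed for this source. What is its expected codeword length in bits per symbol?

Repeatedly combine the two least-probable nodes; the expected code length is the sum of the merged weights.
merge 3/16 + 17/64 → 29/64
merge 17/64 + 9/32 → 35/64
merge 29/64 + 35/64 → 1
L = 29/64 + 35/64 + 1 = 2 bits/symbol.

2 bits/symbol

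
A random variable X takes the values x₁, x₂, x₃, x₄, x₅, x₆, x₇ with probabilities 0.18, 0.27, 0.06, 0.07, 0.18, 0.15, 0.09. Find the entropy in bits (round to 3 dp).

H = −Σ pᵢ log₂ pᵢ.
−0.18·log₂(0.18) = 0.4453
−0.27·log₂(0.27) = 0.5100
−0.06·log₂(0.06) = 0.2435
−0.07·log₂(0.07) = 0.2686
−0.18·log₂(0.18) = 0.4453
−0.15·log₂(0.15) = 0.4105
−0.09·log₂(0.09) = 0.3127
Sum ≈ 2.6359 → 2.636 bits.

2.636 bits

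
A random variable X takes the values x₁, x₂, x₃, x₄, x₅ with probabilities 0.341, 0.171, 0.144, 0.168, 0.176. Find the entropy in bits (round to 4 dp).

2.2410 bits

H = −Σ pᵢ log₂ pᵢ.
−0.341·log₂(0.341) = 0.5293
−0.171·log₂(0.171) = 0.4357
−0.144·log₂(0.144) = 0.4026
−0.168·log₂(0.168) = 0.4323
−0.176·log₂(0.176) = 0.4411
Sum ≈ 2.2410 → 2.2410 bits.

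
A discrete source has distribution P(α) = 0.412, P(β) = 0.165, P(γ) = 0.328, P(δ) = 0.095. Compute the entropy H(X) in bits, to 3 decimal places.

H = −Σ pᵢ log₂ pᵢ.
−0.412·log₂(0.412) = 0.5271
−0.165·log₂(0.165) = 0.4289
−0.328·log₂(0.328) = 0.5275
−0.095·log₂(0.095) = 0.3226
Sum ≈ 1.8061 → 1.806 bits.

1.806 bits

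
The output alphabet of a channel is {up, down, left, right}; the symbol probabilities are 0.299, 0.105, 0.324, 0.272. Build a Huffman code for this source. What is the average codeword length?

2 bits/symbol

Repeatedly combine the two least-probable nodes; the expected code length is the sum of the merged weights.
merge 21/200 + 34/125 → 377/1000
merge 299/1000 + 81/250 → 623/1000
merge 377/1000 + 623/1000 → 1
L = 377/1000 + 623/1000 + 1 = 2 bits/symbol.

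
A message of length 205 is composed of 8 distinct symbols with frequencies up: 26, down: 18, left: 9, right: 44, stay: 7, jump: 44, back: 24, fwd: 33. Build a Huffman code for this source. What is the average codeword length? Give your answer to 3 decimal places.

Probabilities are the counts divided by 205.
Repeatedly combine the two least-probable nodes; the expected code length is the sum of the merged weights.
merge 7/205 + 9/205 → 16/205
merge 16/205 + 18/205 → 34/205
merge 24/205 + 26/205 → 10/41
merge 33/205 + 34/205 → 67/205
merge 44/205 + 44/205 → 88/205
merge 10/41 + 67/205 → 117/205
merge 88/205 + 117/205 → 1
L = 16/205 + 34/205 + 10/41 + 67/205 + 88/205 + 117/205 + 1 = 577/205 ≈ 2.815 bits/symbol.

2.815 bits/symbol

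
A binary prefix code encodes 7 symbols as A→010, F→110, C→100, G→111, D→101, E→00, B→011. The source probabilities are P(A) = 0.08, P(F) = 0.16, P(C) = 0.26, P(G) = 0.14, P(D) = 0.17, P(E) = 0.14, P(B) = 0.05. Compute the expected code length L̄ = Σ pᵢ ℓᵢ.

L̄ = Σ pᵢ·ℓᵢ = 0.08·3 + 0.16·3 + 0.26·3 + 0.14·3 + 0.17·3 + 0.14·2 + 0.05·3 = 2.86 bits/symbol.

2.86 bits/symbol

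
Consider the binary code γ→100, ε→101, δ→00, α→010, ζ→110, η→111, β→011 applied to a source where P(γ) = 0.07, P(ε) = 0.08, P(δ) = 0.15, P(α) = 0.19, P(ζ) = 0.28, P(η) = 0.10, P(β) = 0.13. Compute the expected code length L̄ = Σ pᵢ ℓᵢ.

L̄ = Σ pᵢ·ℓᵢ = 0.07·3 + 0.08·3 + 0.15·2 + 0.19·3 + 0.28·3 + 0.10·3 + 0.13·3 = 2.85 bits/symbol.

2.85 bits/symbol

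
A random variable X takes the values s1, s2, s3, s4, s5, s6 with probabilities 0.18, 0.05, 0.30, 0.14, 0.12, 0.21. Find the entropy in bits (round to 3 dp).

2.419 bits

H = −Σ pᵢ log₂ pᵢ.
−0.18·log₂(0.18) = 0.4453
−0.05·log₂(0.05) = 0.2161
−0.30·log₂(0.30) = 0.5211
−0.14·log₂(0.14) = 0.3971
−0.12·log₂(0.12) = 0.3671
−0.21·log₂(0.21) = 0.4728
Sum ≈ 2.4195 → 2.419 bits.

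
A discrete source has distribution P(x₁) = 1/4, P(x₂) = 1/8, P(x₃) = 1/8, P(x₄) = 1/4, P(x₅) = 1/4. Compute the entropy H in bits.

Each probability is a power of 1/2, so log₂(1/p) is an integer.
H = Σ p·log₂(1/p) = 1/4·2 + 1/8·3 + 1/8·3 + 1/4·2 + 1/4·2 = 2.25 bits.

2.25 bits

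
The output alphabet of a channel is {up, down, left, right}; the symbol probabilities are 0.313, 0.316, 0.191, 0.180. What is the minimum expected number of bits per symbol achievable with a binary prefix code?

2 bits/symbol

Repeatedly combine the two least-probable nodes; the expected code length is the sum of the merged weights.
merge 9/50 + 191/1000 → 371/1000
merge 313/1000 + 79/250 → 629/1000
merge 371/1000 + 629/1000 → 1
L = 371/1000 + 629/1000 + 1 = 2 bits/symbol.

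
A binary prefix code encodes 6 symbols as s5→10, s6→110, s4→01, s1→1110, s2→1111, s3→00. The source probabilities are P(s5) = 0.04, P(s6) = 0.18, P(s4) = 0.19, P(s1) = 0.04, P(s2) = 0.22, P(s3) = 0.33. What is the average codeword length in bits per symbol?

L̄ = Σ pᵢ·ℓᵢ = 0.04·2 + 0.18·3 + 0.19·2 + 0.04·4 + 0.22·4 + 0.33·2 = 2.7 bits/symbol.

2.7 bits/symbol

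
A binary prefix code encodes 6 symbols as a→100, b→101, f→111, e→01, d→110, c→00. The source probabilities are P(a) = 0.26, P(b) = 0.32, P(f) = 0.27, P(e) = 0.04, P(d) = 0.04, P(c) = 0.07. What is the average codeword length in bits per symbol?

L̄ = Σ pᵢ·ℓᵢ = 0.26·3 + 0.32·3 + 0.27·3 + 0.04·2 + 0.04·3 + 0.07·2 = 2.89 bits/symbol.

2.89 bits/symbol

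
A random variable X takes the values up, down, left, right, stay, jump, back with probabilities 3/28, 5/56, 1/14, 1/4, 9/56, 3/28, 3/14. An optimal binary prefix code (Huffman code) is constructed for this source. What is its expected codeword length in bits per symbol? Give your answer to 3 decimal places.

Repeatedly combine the two least-probable nodes; the expected code length is the sum of the merged weights.
merge 1/14 + 5/56 → 9/56
merge 3/28 + 3/28 → 3/14
merge 9/56 + 9/56 → 9/28
merge 3/14 + 3/14 → 3/7
merge 1/4 + 9/28 → 4/7
merge 3/7 + 4/7 → 1
L = 9/56 + 3/14 + 9/28 + 3/7 + 4/7 + 1 = 151/56 ≈ 2.696 bits/symbol.

2.696 bits/symbol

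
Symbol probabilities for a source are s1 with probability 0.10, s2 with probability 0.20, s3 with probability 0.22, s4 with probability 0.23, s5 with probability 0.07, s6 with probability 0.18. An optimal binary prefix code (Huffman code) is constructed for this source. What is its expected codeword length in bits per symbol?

Repeatedly combine the two least-probable nodes; the expected code length is the sum of the merged weights.
merge 7/100 + 1/10 → 17/100
merge 17/100 + 9/50 → 7/20
merge 1/5 + 11/50 → 21/50
merge 23/100 + 7/20 → 29/50
merge 21/50 + 29/50 → 1
L = 17/100 + 7/20 + 21/50 + 29/50 + 1 = 63/25 = 2.52 bits/symbol.

2.52 bits/symbol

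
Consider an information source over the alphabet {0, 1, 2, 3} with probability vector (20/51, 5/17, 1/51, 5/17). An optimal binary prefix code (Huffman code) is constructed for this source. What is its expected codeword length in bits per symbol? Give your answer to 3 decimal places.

Repeatedly combine the two least-probable nodes; the expected code length is the sum of the merged weights.
merge 1/51 + 5/17 → 16/51
merge 5/17 + 16/51 → 31/51
merge 20/51 + 31/51 → 1
L = 16/51 + 31/51 + 1 = 98/51 ≈ 1.922 bits/symbol.

1.922 bits/symbol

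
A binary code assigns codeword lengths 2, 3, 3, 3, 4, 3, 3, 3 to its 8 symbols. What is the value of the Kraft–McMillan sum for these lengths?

With common denominator 2^4 = 16: Σ 2^(−ℓᵢ) = 4/16 + 2/16 + 2/16 + 2/16 + 1/16 + 2/16 + 2/16 + 2/16 = 17/16 = 1.0625.

1.0625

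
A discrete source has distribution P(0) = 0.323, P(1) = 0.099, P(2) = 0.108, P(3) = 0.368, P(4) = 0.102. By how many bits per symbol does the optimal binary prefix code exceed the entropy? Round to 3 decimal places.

0.072 bits

Entropy H = −Σ p log₂ p ≈ 2.0704 bits.
Huffman merges: 99/1000+51/500→201/1000; 27/250+201/1000→309/1000; 309/1000+323/1000→79/125; 46/125+79/125→1. L = 1071/500 ≈ 2.1420.
L − H = 2.1420 − 2.0704 = 0.072 bits.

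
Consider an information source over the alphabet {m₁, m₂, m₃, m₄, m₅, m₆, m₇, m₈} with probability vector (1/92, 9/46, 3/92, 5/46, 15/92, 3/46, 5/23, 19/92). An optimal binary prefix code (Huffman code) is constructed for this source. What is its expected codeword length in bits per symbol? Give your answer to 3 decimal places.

2.728 bits/symbol

Repeatedly combine the two least-probable nodes; the expected code length is the sum of the merged weights.
merge 1/92 + 3/92 → 1/23
merge 1/23 + 3/46 → 5/46
merge 5/46 + 5/46 → 5/23
merge 15/92 + 9/46 → 33/92
merge 19/92 + 5/23 → 39/92
merge 5/23 + 33/92 → 53/92
merge 39/92 + 53/92 → 1
L = 1/23 + 5/46 + 5/23 + 33/92 + 39/92 + 53/92 + 1 = 251/92 ≈ 2.728 bits/symbol.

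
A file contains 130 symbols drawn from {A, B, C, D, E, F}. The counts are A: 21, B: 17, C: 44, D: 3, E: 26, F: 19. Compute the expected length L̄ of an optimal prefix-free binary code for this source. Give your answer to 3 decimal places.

2.454 bits/symbol

Probabilities are the counts divided by 130.
Repeatedly combine the two least-probable nodes; the expected code length is the sum of the merged weights.
merge 3/130 + 17/130 → 2/13
merge 19/130 + 2/13 → 3/10
merge 21/130 + 1/5 → 47/130
merge 3/10 + 22/65 → 83/130
merge 47/130 + 83/130 → 1
L = 2/13 + 3/10 + 47/130 + 83/130 + 1 = 319/130 ≈ 2.454 bits/symbol.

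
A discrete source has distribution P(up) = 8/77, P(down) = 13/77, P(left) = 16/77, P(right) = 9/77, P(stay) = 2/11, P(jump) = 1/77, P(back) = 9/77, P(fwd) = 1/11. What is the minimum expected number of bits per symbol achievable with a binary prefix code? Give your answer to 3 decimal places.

Repeatedly combine the two least-probable nodes; the expected code length is the sum of the merged weights.
merge 1/77 + 1/11 → 8/77
merge 8/77 + 8/77 → 16/77
merge 9/77 + 9/77 → 18/77
merge 13/77 + 2/11 → 27/77
merge 16/77 + 16/77 → 32/77
merge 18/77 + 27/77 → 45/77
merge 32/77 + 45/77 → 1
L = 8/77 + 16/77 + 18/77 + 27/77 + 32/77 + 45/77 + 1 = 223/77 ≈ 2.896 bits/symbol.

2.896 bits/symbol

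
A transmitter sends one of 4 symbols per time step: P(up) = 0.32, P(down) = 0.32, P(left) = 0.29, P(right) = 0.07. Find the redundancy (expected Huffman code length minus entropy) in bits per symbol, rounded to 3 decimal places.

0.161 bits

Entropy H = −Σ p log₂ p ≈ 1.8385 bits.
Huffman merges: 7/100+29/100→9/25; 8/25+8/25→16/25; 9/25+16/25→1. L = 2 ≈ 2.0000.
L − H = 2.0000 − 1.8385 = 0.161 bits.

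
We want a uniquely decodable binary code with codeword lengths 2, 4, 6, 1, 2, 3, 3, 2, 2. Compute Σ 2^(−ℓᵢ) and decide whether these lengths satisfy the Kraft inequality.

1.828125; no

With common denominator 2^6 = 64: Σ 2^(−ℓᵢ) = 16/64 + 4/64 + 1/64 + 32/64 + 16/64 + 8/64 + 8/64 + 16/64 + 16/64 = 117/64 = 1.828125.
Kraft's inequality requires Σ ≤ 1; here Σ = 1.828125 > 1, so no such prefix code exists.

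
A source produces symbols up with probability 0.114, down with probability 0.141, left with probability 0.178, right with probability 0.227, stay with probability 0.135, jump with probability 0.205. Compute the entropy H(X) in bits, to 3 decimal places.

H = −Σ pᵢ log₂ pᵢ.
−0.114·log₂(0.114) = 0.3571
−0.141·log₂(0.141) = 0.3985
−0.178·log₂(0.178) = 0.4432
−0.227·log₂(0.227) = 0.4856
−0.135·log₂(0.135) = 0.3900
−0.205·log₂(0.205) = 0.4687
Sum ≈ 2.5432 → 2.543 bits.

2.543 bits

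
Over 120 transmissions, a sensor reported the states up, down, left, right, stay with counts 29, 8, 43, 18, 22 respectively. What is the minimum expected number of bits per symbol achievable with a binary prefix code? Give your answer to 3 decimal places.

2.217 bits/symbol

Probabilities are the counts divided by 120.
Repeatedly combine the two least-probable nodes; the expected code length is the sum of the merged weights.
merge 1/15 + 3/20 → 13/60
merge 11/60 + 13/60 → 2/5
merge 29/120 + 43/120 → 3/5
merge 2/5 + 3/5 → 1
L = 13/60 + 2/5 + 3/5 + 1 = 133/60 ≈ 2.217 bits/symbol.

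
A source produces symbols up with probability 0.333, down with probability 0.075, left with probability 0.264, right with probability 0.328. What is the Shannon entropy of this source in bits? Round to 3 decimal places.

1.843 bits

H = −Σ pᵢ log₂ pᵢ.
−0.333·log₂(0.333) = 0.5283
−0.075·log₂(0.075) = 0.2803
−0.264·log₂(0.264) = 0.5072
−0.328·log₂(0.328) = 0.5275
Sum ≈ 1.8433 → 1.843 bits.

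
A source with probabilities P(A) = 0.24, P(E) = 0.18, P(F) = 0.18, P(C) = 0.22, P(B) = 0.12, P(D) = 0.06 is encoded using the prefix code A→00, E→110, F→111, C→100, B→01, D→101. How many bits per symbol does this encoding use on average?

2.64 bits/symbol

L̄ = Σ pᵢ·ℓᵢ = 0.24·2 + 0.18·3 + 0.18·3 + 0.22·3 + 0.12·2 + 0.06·3 = 2.64 bits/symbol.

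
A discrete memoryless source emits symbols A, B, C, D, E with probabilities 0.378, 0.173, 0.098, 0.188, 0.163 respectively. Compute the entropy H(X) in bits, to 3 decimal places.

H = −Σ pᵢ log₂ pᵢ.
−0.378·log₂(0.378) = 0.5305
−0.173·log₂(0.173) = 0.4379
−0.098·log₂(0.098) = 0.3284
−0.188·log₂(0.188) = 0.4533
−0.163·log₂(0.163) = 0.4266
Sum ≈ 2.1767 → 2.177 bits.

2.177 bits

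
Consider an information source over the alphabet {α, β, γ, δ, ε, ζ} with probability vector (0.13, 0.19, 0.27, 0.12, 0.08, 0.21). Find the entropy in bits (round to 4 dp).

H = −Σ pᵢ log₂ pᵢ.
−0.13·log₂(0.13) = 0.3826
−0.19·log₂(0.19) = 0.4552
−0.27·log₂(0.27) = 0.5100
−0.12·log₂(0.12) = 0.3671
−0.08·log₂(0.08) = 0.2915
−0.21·log₂(0.21) = 0.4728
Sum ≈ 2.4793 → 2.4793 bits.

2.4793 bits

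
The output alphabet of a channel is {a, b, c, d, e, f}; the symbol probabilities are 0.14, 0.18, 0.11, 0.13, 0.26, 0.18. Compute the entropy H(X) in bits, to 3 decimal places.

H = −Σ pᵢ log₂ pᵢ.
−0.14·log₂(0.14) = 0.3971
−0.18·log₂(0.18) = 0.4453
−0.11·log₂(0.11) = 0.3503
−0.13·log₂(0.13) = 0.3826
−0.26·log₂(0.26) = 0.5053
−0.18·log₂(0.18) = 0.4453
Sum ≈ 2.5259 → 2.526 bits.

2.526 bits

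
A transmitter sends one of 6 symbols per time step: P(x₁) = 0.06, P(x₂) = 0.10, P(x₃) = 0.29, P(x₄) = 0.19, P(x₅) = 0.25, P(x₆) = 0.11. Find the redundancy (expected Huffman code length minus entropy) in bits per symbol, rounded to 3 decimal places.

Entropy H = −Σ p log₂ p ≈ 2.3991 bits.
Huffman merges: 3/50+1/10→4/25; 11/100+4/25→27/100; 19/100+1/4→11/25; 27/100+29/100→14/25; 11/25+14/25→1. L = 243/100 ≈ 2.4300.
L − H = 2.4300 − 2.3991 = 0.031 bits.

0.031 bits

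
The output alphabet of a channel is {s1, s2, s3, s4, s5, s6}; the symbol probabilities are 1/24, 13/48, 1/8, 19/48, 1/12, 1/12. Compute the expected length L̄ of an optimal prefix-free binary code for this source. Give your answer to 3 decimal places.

2.271 bits/symbol

Repeatedly combine the two least-probable nodes; the expected code length is the sum of the merged weights.
merge 1/24 + 1/12 → 1/8
merge 1/12 + 1/8 → 5/24
merge 1/8 + 5/24 → 1/3
merge 13/48 + 1/3 → 29/48
merge 19/48 + 29/48 → 1
L = 1/8 + 5/24 + 1/3 + 29/48 + 1 = 109/48 ≈ 2.271 bits/symbol.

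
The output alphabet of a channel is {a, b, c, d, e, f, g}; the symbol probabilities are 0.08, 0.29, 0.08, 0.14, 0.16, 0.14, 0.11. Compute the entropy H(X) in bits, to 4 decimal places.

2.6684 bits

H = −Σ pᵢ log₂ pᵢ.
−0.08·log₂(0.08) = 0.2915
−0.29·log₂(0.29) = 0.5179
−0.08·log₂(0.08) = 0.2915
−0.14·log₂(0.14) = 0.3971
−0.16·log₂(0.16) = 0.4230
−0.14·log₂(0.14) = 0.3971
−0.11·log₂(0.11) = 0.3503
Sum ≈ 2.6684 → 2.6684 bits.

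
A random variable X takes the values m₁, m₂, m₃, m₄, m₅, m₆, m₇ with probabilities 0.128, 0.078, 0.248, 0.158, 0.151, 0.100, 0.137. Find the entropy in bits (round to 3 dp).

H = −Σ pᵢ log₂ pᵢ.
−0.128·log₂(0.128) = 0.3796
−0.078·log₂(0.078) = 0.2871
−0.248·log₂(0.248) = 0.4989
−0.158·log₂(0.158) = 0.4206
−0.151·log₂(0.151) = 0.4118
−0.100·log₂(0.100) = 0.3322
−0.137·log₂(0.137) = 0.3929
Sum ≈ 2.7231 → 2.723 bits.

2.723 bits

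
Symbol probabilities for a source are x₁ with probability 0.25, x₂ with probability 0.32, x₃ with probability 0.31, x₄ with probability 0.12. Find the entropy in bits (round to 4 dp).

1.9169 bits

H = −Σ pᵢ log₂ pᵢ.
−0.25·log₂(0.25) = 0.5000
−0.32·log₂(0.32) = 0.5260
−0.31·log₂(0.31) = 0.5238
−0.12·log₂(0.12) = 0.3671
Sum ≈ 1.9169 → 1.9169 bits.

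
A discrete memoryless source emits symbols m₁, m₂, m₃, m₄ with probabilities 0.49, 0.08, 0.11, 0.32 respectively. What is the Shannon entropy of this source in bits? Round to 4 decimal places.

H = −Σ pᵢ log₂ pᵢ.
−0.49·log₂(0.49) = 0.5043
−0.08·log₂(0.08) = 0.2915
−0.11·log₂(0.11) = 0.3503
−0.32·log₂(0.32) = 0.5260
Sum ≈ 1.6721 → 1.6721 bits.

1.6721 bits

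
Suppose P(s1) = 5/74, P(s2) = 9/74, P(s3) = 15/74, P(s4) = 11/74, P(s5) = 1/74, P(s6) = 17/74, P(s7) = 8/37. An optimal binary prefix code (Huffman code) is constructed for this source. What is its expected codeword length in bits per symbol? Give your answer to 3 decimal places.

Repeatedly combine the two least-probable nodes; the expected code length is the sum of the merged weights.
merge 1/74 + 5/74 → 3/37
merge 3/37 + 9/74 → 15/74
merge 11/74 + 15/74 → 13/37
merge 15/74 + 8/37 → 31/74
merge 17/74 + 13/37 → 43/74
merge 31/74 + 43/74 → 1
L = 3/37 + 15/74 + 13/37 + 31/74 + 43/74 + 1 = 195/74 ≈ 2.635 bits/symbol.

2.635 bits/symbol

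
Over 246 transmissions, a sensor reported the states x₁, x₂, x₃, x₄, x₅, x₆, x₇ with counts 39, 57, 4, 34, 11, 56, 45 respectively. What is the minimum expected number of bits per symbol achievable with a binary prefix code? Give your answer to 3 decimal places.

Probabilities are the counts divided by 246.
Repeatedly combine the two least-probable nodes; the expected code length is the sum of the merged weights.
merge 2/123 + 11/246 → 5/82
merge 5/82 + 17/123 → 49/246
merge 13/82 + 15/82 → 14/41
merge 49/246 + 28/123 → 35/82
merge 19/82 + 14/41 → 47/82
merge 35/82 + 47/82 → 1
L = 5/82 + 49/246 + 14/41 + 35/82 + 47/82 + 1 = 320/123 ≈ 2.602 bits/symbol.

2.602 bits/symbol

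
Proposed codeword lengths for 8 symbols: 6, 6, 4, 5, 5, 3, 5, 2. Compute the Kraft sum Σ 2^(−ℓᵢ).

0.5625

With common denominator 2^6 = 64: Σ 2^(−ℓᵢ) = 1/64 + 1/64 + 4/64 + 2/64 + 2/64 + 8/64 + 2/64 + 16/64 = 36/64 = 0.5625.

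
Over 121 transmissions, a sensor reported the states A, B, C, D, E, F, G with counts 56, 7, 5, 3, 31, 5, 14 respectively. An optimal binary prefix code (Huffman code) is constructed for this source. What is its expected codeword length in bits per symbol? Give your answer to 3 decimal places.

2.149 bits/symbol

Probabilities are the counts divided by 121.
Repeatedly combine the two least-probable nodes; the expected code length is the sum of the merged weights.
merge 3/121 + 5/121 → 8/121
merge 5/121 + 7/121 → 12/121
merge 8/121 + 12/121 → 20/121
merge 14/121 + 20/121 → 34/121
merge 31/121 + 34/121 → 65/121
merge 56/121 + 65/121 → 1
L = 8/121 + 12/121 + 20/121 + 34/121 + 65/121 + 1 = 260/121 ≈ 2.149 bits/symbol.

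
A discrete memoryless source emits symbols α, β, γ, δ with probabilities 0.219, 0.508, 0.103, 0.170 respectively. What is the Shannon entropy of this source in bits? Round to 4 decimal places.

H = −Σ pᵢ log₂ pᵢ.
−0.219·log₂(0.219) = 0.4798
−0.508·log₂(0.508) = 0.4964
−0.103·log₂(0.103) = 0.3378
−0.170·log₂(0.170) = 0.4346
Sum ≈ 1.7485 → 1.7485 bits.

1.7485 bits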